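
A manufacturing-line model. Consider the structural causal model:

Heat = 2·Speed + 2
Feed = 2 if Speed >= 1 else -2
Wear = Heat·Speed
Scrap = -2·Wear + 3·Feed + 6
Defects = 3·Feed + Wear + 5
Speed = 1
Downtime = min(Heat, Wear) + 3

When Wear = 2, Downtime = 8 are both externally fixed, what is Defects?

Setting Wear = 2, Downtime = 8 by intervention discards those variables' equations.
Feed = 2 if Speed >= 1 else -2  [with Speed=1]  = 2
Defects = 3·Feed + Wear + 5  [with Feed=2, Wear=2]  = 13

13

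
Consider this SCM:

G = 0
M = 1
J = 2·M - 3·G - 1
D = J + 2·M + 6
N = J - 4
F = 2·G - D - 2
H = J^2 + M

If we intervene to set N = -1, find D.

9

The intervention breaks the incoming arrows to N: N = J - 4 no longer applies, and N = -1.
Since D is not a descendant of the intervened variable, it is unaffected.
J = 2·M - 3·G - 1  [with M=1, G=0]  = 1
D = J + 2·M + 6  [with J=1, M=1]  = 9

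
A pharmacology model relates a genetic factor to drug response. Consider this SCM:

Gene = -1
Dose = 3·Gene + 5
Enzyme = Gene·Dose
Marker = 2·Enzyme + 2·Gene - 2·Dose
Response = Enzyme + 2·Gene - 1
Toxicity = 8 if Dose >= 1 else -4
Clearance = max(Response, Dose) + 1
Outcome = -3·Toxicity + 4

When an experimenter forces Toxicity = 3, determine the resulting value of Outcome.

Intervening sets Toxicity = 3 and removes its equation (Toxicity = 8 if Dose >= 1 else -4).
Outcome = -3·Toxicity + 4  [with Toxicity=3]  = -5

-5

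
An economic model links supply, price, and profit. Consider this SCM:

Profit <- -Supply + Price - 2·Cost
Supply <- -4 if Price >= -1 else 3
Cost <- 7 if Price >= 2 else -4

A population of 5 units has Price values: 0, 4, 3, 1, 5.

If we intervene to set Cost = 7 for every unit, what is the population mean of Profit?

Every unit gets Cost=7 under the intervention. Profit values become -10, -6, -7, -9, -5; E[Profit|do(Cost=7)] = -7.4.

-7.4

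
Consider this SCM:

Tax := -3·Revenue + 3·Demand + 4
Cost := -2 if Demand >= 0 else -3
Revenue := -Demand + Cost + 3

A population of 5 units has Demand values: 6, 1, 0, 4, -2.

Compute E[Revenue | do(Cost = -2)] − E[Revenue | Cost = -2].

The intervention sets Cost=-2 in all 5 units regardless of Demand. Recomputing Revenue per unit gives -5, 0, 1, -3, 3; average -0.8.
Observing Cost=-2 restricts to units where Cost's equation naturally yields -2: Demand ∈ {6, 1, 0, 4}. In that subpopulation Revenue = -5, 0, 1, -3, mean -1.75.
Difference = -0.8 − (-1.75) = 0.95.

0.95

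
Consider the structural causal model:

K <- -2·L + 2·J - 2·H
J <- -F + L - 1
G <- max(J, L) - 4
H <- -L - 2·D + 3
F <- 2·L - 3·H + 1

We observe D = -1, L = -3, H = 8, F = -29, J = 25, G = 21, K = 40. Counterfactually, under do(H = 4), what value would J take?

13

do(H=4) replaces the equation H <- -L - 2·D + 3 with the constant H = 4.
F = 2·L - 3·H + 1  [with L=-3, H=4]  = -17
J = -F + L - 1  [with F=-17, L=-3]  = 13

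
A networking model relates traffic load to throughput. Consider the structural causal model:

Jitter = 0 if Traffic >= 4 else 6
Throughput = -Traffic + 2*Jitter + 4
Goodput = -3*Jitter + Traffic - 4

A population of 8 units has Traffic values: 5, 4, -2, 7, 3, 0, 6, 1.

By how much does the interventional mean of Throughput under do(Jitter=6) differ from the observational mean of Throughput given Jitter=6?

Every unit gets Jitter=6 under the intervention. Throughput values become 11, 12, 18, 9, 13, 16, 10, 15; E[Throughput|do(Jitter=6)] = 13.
Conditioning on Jitter=6 selects the 4 unit(s) with Traffic ∈ {-2, 3, 0, 1}. Their Throughput values: 18, 13, 16, 15. Mean = 15.5.
Difference = 13 − 15.5 = -2.5.

-2.5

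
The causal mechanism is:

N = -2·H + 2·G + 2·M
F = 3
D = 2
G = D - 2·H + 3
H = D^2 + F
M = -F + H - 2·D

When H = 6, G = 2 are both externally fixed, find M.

Setting H = 6, G = 2 by intervention discards those variables' equations.
M = -F + H - 2·D  [with F=3, H=6, D=2]  = -1

-1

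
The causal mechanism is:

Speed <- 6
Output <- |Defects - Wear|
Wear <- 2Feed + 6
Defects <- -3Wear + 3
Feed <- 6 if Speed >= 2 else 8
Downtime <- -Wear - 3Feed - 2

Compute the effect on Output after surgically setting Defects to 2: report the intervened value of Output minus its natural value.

Intervening sets Defects = 2 and removes its equation (Defects <- -3Wear + 3).
Feed = 6 if Speed >= 2 else 8  [with Speed=6]  = 6
Wear = 2Feed + 6  [with Feed=6]  = 18
Output = |Defects - Wear|  [with Defects=2, Wear=18]  = 16
Without intervention: Feed = 6 if Speed >= 2 else 8  [with Speed=6]  = 6; Wear = 2Feed + 6  [with Feed=6]  = 18; Defects = -3Wear + 3  [with Wear=18]  = -51; Output = |Defects - Wear|  [with Defects=-51, Wear=18]  = 69.
Change = 16 − 69 = -53.

-53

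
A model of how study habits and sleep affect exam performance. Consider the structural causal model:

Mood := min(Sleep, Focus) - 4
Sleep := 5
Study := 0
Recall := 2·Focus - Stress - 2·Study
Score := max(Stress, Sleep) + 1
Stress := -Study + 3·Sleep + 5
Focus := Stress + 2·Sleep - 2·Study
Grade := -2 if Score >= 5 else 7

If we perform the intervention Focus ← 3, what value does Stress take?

20

Under do(Focus=3), the mechanism Focus := Stress + 2·Sleep - 2·Study is discarded; Focus is fixed at 3.
Since Stress is not a descendant of the intervened variable, it is unaffected.
Stress = -Study + 3·Sleep + 5  [with Study=0, Sleep=5]  = 20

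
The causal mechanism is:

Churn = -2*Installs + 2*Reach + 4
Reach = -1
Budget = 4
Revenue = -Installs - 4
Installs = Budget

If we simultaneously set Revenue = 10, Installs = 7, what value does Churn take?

Under do(Revenue = 10, Installs = 7), each intervened variable's structural equation is replaced by its fixed value.
Churn = -2*Installs + 2*Reach + 4  [with Installs=7, Reach=-1]  = -12

-12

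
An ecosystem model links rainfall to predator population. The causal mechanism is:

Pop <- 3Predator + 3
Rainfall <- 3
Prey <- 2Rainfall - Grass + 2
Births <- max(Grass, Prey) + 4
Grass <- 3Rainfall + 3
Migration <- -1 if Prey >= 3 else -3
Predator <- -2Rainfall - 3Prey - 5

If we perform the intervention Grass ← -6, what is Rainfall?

Under do(Grass=-6), the mechanism Grass <- 3Rainfall + 3 is discarded; Grass is fixed at -6.
Rainfall is not downstream of the intervention, so its value is determined by the original equations.

3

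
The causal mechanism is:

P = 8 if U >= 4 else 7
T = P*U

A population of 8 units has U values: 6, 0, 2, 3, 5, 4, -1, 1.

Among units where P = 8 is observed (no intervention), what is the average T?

E[T|P=8] averages over only the 3 units with P=8 (U = 6, 5, 4): T = 48, 40, 32, mean 40.

40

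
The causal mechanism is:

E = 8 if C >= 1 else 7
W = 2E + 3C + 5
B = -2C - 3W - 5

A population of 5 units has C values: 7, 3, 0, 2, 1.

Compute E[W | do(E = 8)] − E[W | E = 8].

do(E=8) breaks E's dependence on C. With E=8 fixed, W across the units is 42, 30, 21, 27, 24, mean 28.8.
E[W|E=8] averages over only the 4 units with E=8 (C = 7, 3, 2, 1): W = 42, 30, 27, 24, mean 30.75.
Difference = 28.8 − 30.75 = -1.95.

-1.95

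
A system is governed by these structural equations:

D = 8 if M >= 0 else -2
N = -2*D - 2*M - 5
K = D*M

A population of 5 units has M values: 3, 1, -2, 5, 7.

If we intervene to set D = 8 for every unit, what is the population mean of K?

22.4

Under do(D=8), D's equation is replaced by D=8 for every unit. Per-unit K: 24, 8, -16, 40, 56. Mean = 22.4.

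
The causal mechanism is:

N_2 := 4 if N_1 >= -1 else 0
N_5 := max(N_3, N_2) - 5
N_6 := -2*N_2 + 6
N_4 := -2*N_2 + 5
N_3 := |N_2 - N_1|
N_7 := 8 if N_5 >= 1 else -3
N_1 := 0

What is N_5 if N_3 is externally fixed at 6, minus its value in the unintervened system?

do(N_3=6) replaces the equation N_3 := |N_2 - N_1| with the constant N_3 = 6.
N_2 = 4 if N_1 >= -1 else 0  [with N_1=0]  = 4
N_5 = max(N_3, N_2) - 5  [with N_3=6, N_2=4]  = 1
Without intervention: N_2 = 4 if N_1 >= -1 else 0  [with N_1=0]  = 4; N_3 = |N_2 - N_1|  [with N_2=4, N_1=0]  = 4; N_5 = max(N_3, N_2) - 5  [with N_3=4, N_2=4]  = -1.
Change = 1 − (-1) = 2.

2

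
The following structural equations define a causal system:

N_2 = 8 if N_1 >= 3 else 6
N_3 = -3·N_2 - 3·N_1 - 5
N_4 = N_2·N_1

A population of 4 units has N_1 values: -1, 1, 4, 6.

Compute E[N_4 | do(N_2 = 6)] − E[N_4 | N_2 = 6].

do(N_2=6) breaks N_2's dependence on N_1. With N_2=6 fixed, N_4 across the units is -6, 6, 24, 36, mean 15.
Observing N_2=6 restricts to units where N_2's equation naturally yields 6: N_1 ∈ {-1, 1}. In that subpopulation N_4 = -6, 6, mean 0.
Difference = 15 − 0 = 15.

15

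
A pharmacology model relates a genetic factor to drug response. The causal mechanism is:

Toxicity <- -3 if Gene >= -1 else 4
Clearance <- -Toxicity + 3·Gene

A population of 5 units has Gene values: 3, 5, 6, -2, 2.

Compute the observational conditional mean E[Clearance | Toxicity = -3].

15

E[Clearance|Toxicity=-3] averages over only the 4 units with Toxicity=-3 (Gene = 3, 5, 6, 2): Clearance = 12, 18, 21, 9, mean 15.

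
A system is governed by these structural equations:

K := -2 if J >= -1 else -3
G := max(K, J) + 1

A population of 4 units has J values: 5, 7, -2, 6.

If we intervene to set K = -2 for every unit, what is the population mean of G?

do(K=-2) breaks K's dependence on J. With K=-2 fixed, G across the units is 6, 8, -1, 7, mean 5.

5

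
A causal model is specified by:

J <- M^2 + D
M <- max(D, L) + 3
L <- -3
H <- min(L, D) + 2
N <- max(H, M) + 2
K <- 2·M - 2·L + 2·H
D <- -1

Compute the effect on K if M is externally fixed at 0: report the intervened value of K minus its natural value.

Under do(M=0), the mechanism M <- max(D, L) + 3 is discarded; M is fixed at 0.
H = min(L, D) + 2  [with L=-3, D=-1]  = -1
K = 2·M - 2·L + 2·H  [with M=0, L=-3, H=-1]  = 4
Without intervention: H = min(L, D) + 2  [with L=-3, D=-1]  = -1; M = max(D, L) + 3  [with D=-1, L=-3]  = 2; K = 2·M - 2·L + 2·H  [with M=2, L=-3, H=-1]  = 8.
Change = 4 − 8 = -4.

-4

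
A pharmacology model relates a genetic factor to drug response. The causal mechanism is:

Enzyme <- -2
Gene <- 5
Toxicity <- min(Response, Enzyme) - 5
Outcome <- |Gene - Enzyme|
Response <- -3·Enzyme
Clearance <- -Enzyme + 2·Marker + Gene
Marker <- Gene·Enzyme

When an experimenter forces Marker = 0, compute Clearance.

7

The intervention breaks the incoming arrows to Marker: Marker <- Gene·Enzyme no longer applies, and Marker = 0.
Clearance = -Enzyme + 2·Marker + Gene  [with Enzyme=-2, Marker=0, Gene=5]  = 7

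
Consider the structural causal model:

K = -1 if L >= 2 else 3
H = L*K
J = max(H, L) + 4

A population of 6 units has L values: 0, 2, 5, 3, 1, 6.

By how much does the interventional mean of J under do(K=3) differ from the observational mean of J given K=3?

Under do(K=3), K's equation is replaced by K=3 for every unit. Per-unit J: 4, 10, 19, 13, 7, 22. Mean = 12.5.
Observing K=3 restricts to units where K's equation naturally yields 3: L ∈ {0, 1}. In that subpopulation J = 4, 7, mean 5.5.
Difference = 12.5 − 5.5 = 7.

7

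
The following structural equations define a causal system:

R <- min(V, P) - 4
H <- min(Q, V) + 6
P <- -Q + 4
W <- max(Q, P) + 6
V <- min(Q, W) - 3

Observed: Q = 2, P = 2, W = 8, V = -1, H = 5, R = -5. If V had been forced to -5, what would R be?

-9

Under do(V=-5), the mechanism V <- min(Q, W) - 3 is discarded; V is fixed at -5.
P = -Q + 4  [with Q=2]  = 2
R = min(V, P) - 4  [with V=-5, P=2]  = -9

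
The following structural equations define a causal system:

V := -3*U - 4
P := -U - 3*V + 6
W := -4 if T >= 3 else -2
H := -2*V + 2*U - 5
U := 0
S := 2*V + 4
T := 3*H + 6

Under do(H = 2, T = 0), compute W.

Under do(H = 2, T = 0), each intervened variable's structural equation is replaced by its fixed value.
W = -4 if T >= 3 else -2  [with T=0]  = -2

-2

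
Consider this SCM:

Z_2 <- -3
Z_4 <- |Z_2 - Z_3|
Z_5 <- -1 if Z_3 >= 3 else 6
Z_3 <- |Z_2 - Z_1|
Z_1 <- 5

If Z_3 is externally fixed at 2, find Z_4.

The intervention breaks the incoming arrows to Z_3: Z_3 <- |Z_2 - Z_1| no longer applies, and Z_3 = 2.
Z_4 = |Z_2 - Z_3|  [with Z_2=-3, Z_3=2]  = 5

5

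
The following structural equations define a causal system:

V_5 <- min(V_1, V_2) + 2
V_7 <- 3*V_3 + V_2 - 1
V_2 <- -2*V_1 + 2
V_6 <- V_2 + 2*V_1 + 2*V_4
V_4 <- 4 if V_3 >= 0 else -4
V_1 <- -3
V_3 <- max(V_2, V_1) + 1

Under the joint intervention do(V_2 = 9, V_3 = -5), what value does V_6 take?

-5

Under do(V_2 = 9, V_3 = -5), each intervened variable's structural equation is replaced by its fixed value.
V_4 = 4 if V_3 >= 0 else -4  [with V_3=-5]  = -4
V_6 = V_2 + 2*V_1 + 2*V_4  [with V_2=9, V_1=-3, V_4=-4]  = -5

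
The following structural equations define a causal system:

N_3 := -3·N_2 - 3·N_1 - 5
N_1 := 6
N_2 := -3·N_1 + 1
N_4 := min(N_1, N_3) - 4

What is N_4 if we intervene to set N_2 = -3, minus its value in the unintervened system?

-20

Under do(N_2=-3), the mechanism N_2 := -3·N_1 + 1 is discarded; N_2 is fixed at -3.
N_3 = -3·N_2 - 3·N_1 - 5  [with N_2=-3, N_1=6]  = -14
N_4 = min(N_1, N_3) - 4  [with N_1=6, N_3=-14]  = -18
Without intervention: N_2 = -3·N_1 + 1  [with N_1=6]  = -17; N_3 = -3·N_2 - 3·N_1 - 5  [with N_2=-17, N_1=6]  = 28; N_4 = min(N_1, N_3) - 4  [with N_1=6, N_3=28]  = 2.
Change = -18 − 2 = -20.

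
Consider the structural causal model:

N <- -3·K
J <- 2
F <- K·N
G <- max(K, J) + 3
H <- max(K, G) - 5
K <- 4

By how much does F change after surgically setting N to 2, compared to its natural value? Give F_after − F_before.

56

The intervention breaks the incoming arrows to N: N <- -3·K no longer applies, and N = 2.
F = K·N  [with K=4, N=2]  = 8
Without intervention: N = -3·K  [with K=4]  = -12; F = K·N  [with K=4, N=-12]  = -48.
Change = 8 − (-48) = 56.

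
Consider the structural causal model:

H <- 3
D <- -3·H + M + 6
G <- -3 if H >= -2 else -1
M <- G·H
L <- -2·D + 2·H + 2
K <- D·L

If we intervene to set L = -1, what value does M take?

do(L=-1) replaces the equation L <- -2·D + 2·H + 2 with the constant L = -1.
M is not downstream of the intervention, so its value is determined by the original equations.
G = -3 if H >= -2 else -1  [with H=3]  = -3
M = G·H  [with G=-3, H=3]  = -9

-9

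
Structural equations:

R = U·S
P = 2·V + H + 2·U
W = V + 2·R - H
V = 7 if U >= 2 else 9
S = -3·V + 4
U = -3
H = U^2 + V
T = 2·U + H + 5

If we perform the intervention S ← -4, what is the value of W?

15

The intervention breaks the incoming arrows to S: S = -3·V + 4 no longer applies, and S = -4.
V = 7 if U >= 2 else 9  [with U=-3]  = 9
H = U^2 + V  [with U=-3, V=9]  = 18
R = U·S  [with U=-3, S=-4]  = 12
W = V + 2·R - H  [with V=9, R=12, H=18]  = 15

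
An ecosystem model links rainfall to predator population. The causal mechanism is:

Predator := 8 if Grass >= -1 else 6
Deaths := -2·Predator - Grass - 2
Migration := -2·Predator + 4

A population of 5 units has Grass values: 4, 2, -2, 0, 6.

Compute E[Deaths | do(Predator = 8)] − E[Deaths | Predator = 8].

Every unit gets Predator=8 under the intervention. Deaths values become -22, -20, -16, -18, -24; E[Deaths|do(Predator=8)] = -20.
Conditioning on Predator=8 selects the 4 unit(s) with Grass ∈ {4, 2, 0, 6}. Their Deaths values: -22, -20, -18, -24. Mean = -21.
Difference = -20 − (-21) = 1.

1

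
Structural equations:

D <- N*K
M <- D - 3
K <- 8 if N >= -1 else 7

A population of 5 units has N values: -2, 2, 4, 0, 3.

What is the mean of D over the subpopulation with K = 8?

18

E[D|K=8] averages over only the 4 units with K=8 (N = 2, 4, 0, 3): D = 16, 32, 0, 24, mean 18.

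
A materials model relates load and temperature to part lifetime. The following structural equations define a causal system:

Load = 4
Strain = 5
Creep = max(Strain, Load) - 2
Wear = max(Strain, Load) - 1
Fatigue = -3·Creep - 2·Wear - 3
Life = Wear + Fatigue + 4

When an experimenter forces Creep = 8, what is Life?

The intervention breaks the incoming arrows to Creep: Creep = max(Strain, Load) - 2 no longer applies, and Creep = 8.
Wear = max(Strain, Load) - 1  [with Strain=5, Load=4]  = 4
Fatigue = -3·Creep - 2·Wear - 3  [with Creep=8, Wear=4]  = -35
Life = Wear + Fatigue + 4  [with Wear=4, Fatigue=-35]  = -27

-27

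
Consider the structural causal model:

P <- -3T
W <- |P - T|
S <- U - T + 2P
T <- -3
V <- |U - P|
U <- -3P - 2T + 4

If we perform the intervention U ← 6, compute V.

The intervention breaks the incoming arrows to U: U <- -3P - 2T + 4 no longer applies, and U = 6.
P = -3T  [with T=-3]  = 9
V = |U - P|  [with U=6, P=9]  = 3

3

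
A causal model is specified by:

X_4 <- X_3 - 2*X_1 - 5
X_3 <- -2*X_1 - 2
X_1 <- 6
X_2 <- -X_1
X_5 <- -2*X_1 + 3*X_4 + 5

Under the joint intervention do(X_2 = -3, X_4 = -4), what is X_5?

Setting X_2 = -3, X_4 = -4 by intervention discards those variables' equations.
X_5 = -2*X_1 + 3*X_4 + 5  [with X_1=6, X_4=-4]  = -19

-19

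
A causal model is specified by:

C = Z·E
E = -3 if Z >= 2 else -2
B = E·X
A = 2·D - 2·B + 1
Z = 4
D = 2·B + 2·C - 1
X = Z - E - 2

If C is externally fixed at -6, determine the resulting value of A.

The intervention breaks the incoming arrows to C: C = Z·E no longer applies, and C = -6.
E = -3 if Z >= 2 else -2  [with Z=4]  = -3
X = Z - E - 2  [with Z=4, E=-3]  = 5
B = E·X  [with E=-3, X=5]  = -15
D = 2·B + 2·C - 1  [with B=-15, C=-6]  = -43
A = 2·D - 2·B + 1  [with D=-43, B=-15]  = -55

-55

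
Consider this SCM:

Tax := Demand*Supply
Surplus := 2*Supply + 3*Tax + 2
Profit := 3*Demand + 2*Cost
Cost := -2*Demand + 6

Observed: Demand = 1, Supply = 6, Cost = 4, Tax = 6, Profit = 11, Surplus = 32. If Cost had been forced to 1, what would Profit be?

do(Cost=1) replaces the equation Cost := -2*Demand + 6 with the constant Cost = 1.
Profit = 3*Demand + 2*Cost  [with Demand=1, Cost=1]  = 5

5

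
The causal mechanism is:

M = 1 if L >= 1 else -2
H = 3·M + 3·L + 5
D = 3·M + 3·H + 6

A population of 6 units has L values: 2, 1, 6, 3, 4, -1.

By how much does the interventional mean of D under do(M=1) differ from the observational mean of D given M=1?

-6.3

do(M=1) breaks M's dependence on L. With M=1 fixed, D across the units is 51, 42, 87, 60, 69, 24, mean 55.5.
E[D|M=1] averages over only the 5 units with M=1 (L = 2, 1, 6, 3, 4): D = 51, 42, 87, 60, 69, mean 61.8.
Difference = 55.5 − 61.8 = -6.3.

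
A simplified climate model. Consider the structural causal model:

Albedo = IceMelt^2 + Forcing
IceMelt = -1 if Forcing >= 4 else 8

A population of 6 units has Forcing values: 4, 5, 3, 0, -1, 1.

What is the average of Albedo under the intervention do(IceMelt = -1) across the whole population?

do(IceMelt=-1) breaks IceMelt's dependence on Forcing. With IceMelt=-1 fixed, Albedo across the units is 5, 6, 4, 1, 0, 2, mean 3.

3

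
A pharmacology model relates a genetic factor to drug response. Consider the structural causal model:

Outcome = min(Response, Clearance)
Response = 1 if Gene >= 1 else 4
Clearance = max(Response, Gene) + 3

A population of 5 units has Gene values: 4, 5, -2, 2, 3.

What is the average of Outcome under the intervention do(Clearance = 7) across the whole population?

1.6

Under do(Clearance=7), Clearance's equation is replaced by Clearance=7 for every unit. Per-unit Outcome: 1, 1, 4, 1, 1. Mean = 1.6.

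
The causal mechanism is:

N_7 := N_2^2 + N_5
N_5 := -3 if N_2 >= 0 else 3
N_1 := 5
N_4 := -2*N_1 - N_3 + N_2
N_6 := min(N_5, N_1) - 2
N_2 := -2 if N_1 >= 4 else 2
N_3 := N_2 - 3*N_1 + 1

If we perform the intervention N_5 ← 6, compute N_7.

Under do(N_5=6), the mechanism N_5 := -3 if N_2 >= 0 else 3 is discarded; N_5 is fixed at 6.
N_2 = -2 if N_1 >= 4 else 2  [with N_1=5]  = -2
N_7 = N_2^2 + N_5  [with N_2=-2, N_5=6]  = 10

10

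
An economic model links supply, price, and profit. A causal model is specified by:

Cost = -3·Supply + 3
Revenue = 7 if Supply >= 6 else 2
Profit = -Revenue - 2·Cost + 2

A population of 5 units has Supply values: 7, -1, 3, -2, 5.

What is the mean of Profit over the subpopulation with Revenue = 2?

1.5

Conditioning on Revenue=2 selects the 4 unit(s) with Supply ∈ {-1, 3, -2, 5}. Their Profit values: -12, 12, -18, 24. Mean = 1.5.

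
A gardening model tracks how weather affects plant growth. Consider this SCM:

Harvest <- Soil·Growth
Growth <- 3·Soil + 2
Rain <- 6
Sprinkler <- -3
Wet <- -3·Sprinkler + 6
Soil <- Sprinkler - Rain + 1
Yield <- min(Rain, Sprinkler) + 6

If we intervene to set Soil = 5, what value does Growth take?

17

do(Soil=5) replaces the equation Soil <- Sprinkler - Rain + 1 with the constant Soil = 5.
Growth = 3·Soil + 2  [with Soil=5]  = 17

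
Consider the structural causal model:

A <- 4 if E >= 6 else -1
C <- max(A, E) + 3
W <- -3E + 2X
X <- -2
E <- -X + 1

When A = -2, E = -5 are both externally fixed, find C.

The joint intervention fixes A = -2, E = -5, removing each variable's own equation.
C = max(A, E) + 3  [with A=-2, E=-5]  = 1

1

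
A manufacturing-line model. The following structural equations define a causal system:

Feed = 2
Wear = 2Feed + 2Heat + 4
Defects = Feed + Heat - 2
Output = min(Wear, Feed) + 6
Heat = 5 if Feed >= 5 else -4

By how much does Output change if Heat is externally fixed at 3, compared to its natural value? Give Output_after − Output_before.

2

do(Heat=3) replaces the equation Heat = 5 if Feed >= 5 else -4 with the constant Heat = 3.
Wear = 2Feed + 2Heat + 4  [with Feed=2, Heat=3]  = 14
Output = min(Wear, Feed) + 6  [with Wear=14, Feed=2]  = 8
Without intervention: Heat = 5 if Feed >= 5 else -4  [with Feed=2]  = -4; Wear = 2Feed + 2Heat + 4  [with Feed=2, Heat=-4]  = 0; Output = min(Wear, Feed) + 6  [with Wear=0, Feed=2]  = 6.
Change = 8 − 6 = 2.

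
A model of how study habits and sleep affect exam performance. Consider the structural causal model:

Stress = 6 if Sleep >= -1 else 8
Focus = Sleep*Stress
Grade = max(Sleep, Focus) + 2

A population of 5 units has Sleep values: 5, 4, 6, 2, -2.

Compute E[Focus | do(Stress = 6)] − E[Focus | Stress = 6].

Every unit gets Stress=6 under the intervention. Focus values become 30, 24, 36, 12, -12; E[Focus|do(Stress=6)] = 18.
Observing Stress=6 restricts to units where Stress's equation naturally yields 6: Sleep ∈ {5, 4, 6, 2}. In that subpopulation Focus = 30, 24, 36, 12, mean 25.5.
Difference = 18 − 25.5 = -7.5.

-7.5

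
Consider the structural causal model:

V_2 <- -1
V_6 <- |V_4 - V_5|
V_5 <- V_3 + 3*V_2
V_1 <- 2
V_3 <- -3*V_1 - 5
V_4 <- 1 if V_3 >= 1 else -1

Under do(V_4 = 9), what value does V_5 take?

Intervening sets V_4 = 9 and removes its equation (V_4 <- 1 if V_3 >= 1 else -1).
No directed path runs from V_4 to V_5, so V_5 keeps its natural value.
V_3 = -3*V_1 - 5  [with V_1=2]  = -11
V_5 = V_3 + 3*V_2  [with V_3=-11, V_2=-1]  = -14

-14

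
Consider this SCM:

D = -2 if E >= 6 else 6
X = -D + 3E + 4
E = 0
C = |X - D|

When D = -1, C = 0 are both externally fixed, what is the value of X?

5

The joint intervention fixes D = -1, C = 0, removing each variable's own equation.
X = -D + 3E + 4  [with D=-1, E=0]  = 5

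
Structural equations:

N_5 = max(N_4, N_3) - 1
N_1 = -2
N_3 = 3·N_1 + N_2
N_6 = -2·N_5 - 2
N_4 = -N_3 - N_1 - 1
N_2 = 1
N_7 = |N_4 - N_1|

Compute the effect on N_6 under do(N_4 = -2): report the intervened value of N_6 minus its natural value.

Under do(N_4=-2), the mechanism N_4 = -N_3 - N_1 - 1 is discarded; N_4 is fixed at -2.
N_3 = 3·N_1 + N_2  [with N_1=-2, N_2=1]  = -5
N_5 = max(N_4, N_3) - 1  [with N_4=-2, N_3=-5]  = -3
N_6 = -2·N_5 - 2  [with N_5=-3]  = 4
Without intervention: N_3 = 3·N_1 + N_2  [with N_1=-2, N_2=1]  = -5; N_4 = -N_3 - N_1 - 1  [with N_3=-5, N_1=-2]  = 6; N_5 = max(N_4, N_3) - 1  [with N_4=6, N_3=-5]  = 5; N_6 = -2·N_5 - 2  [with N_5=5]  = -12.
Change = 4 − (-12) = 16.

16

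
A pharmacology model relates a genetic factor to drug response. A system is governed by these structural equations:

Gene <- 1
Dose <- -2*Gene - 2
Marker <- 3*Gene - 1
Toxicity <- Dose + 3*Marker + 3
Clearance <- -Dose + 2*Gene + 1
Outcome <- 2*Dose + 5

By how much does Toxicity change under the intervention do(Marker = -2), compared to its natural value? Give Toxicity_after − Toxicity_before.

The intervention breaks the incoming arrows to Marker: Marker <- 3*Gene - 1 no longer applies, and Marker = -2.
Dose = -2*Gene - 2  [with Gene=1]  = -4
Toxicity = Dose + 3*Marker + 3  [with Dose=-4, Marker=-2]  = -7
Without intervention: Dose = -2*Gene - 2  [with Gene=1]  = -4; Marker = 3*Gene - 1  [with Gene=1]  = 2; Toxicity = Dose + 3*Marker + 3  [with Dose=-4, Marker=2]  = 5.
Change = -7 − 5 = -12.

-12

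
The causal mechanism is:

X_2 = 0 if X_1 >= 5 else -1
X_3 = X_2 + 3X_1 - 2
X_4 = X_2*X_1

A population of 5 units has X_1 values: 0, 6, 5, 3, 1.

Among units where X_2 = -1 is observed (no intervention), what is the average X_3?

Observing X_2=-1 restricts to units where X_2's equation naturally yields -1: X_1 ∈ {0, 3, 1}. In that subpopulation X_3 = -3, 6, 0, mean 1.

1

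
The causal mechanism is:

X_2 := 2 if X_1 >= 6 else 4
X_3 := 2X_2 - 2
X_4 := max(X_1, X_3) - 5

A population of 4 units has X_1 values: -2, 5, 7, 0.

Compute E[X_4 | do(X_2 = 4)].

Every unit gets X_2=4 under the intervention. X_4 values become 1, 1, 2, 1; E[X_4|do(X_2=4)] = 1.25.

1.25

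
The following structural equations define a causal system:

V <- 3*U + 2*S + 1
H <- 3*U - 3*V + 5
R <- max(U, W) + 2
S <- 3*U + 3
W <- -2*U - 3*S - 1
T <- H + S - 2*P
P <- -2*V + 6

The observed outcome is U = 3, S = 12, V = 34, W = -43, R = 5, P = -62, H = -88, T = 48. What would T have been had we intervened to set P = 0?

-76

Intervening sets P = 0 and removes its equation (P <- -2*V + 6).
S = 3*U + 3  [with U=3]  = 12
V = 3*U + 2*S + 1  [with U=3, S=12]  = 34
H = 3*U - 3*V + 5  [with U=3, V=34]  = -88
T = H + S - 2*P  [with H=-88, S=12, P=0]  = -76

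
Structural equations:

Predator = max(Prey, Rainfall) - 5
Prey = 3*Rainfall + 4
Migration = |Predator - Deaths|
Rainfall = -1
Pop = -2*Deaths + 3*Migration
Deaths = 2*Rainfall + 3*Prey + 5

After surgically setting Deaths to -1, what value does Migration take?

3

Intervening sets Deaths = -1 and removes its equation (Deaths = 2*Rainfall + 3*Prey + 5).
Prey = 3*Rainfall + 4  [with Rainfall=-1]  = 1
Predator = max(Prey, Rainfall) - 5  [with Prey=1, Rainfall=-1]  = -4
Migration = |Predator - Deaths|  [with Predator=-4, Deaths=-1]  = 3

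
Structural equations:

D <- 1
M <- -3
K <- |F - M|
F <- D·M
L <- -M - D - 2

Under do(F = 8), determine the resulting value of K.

Intervening sets F = 8 and removes its equation (F <- D·M).
K = |F - M|  [with F=8, M=-3]  = 11

11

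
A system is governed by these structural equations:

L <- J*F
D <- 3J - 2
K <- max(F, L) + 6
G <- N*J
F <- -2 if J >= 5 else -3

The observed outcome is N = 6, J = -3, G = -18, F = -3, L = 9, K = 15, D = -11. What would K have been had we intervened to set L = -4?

The intervention breaks the incoming arrows to L: L <- J*F no longer applies, and L = -4.
F = -2 if J >= 5 else -3  [with J=-3]  = -3
K = max(F, L) + 6  [with F=-3, L=-4]  = 3

3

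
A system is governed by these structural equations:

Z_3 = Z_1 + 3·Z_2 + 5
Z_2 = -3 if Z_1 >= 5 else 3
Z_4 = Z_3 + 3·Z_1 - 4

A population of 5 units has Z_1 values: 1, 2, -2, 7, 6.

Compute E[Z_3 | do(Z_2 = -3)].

-1.2

Under do(Z_2=-3), Z_2's equation is replaced by Z_2=-3 for every unit. Per-unit Z_3: -3, -2, -6, 3, 2. Mean = -1.2.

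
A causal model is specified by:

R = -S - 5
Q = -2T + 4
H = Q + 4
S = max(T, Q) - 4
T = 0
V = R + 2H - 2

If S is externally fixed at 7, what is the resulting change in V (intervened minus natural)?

-7

The intervention breaks the incoming arrows to S: S = max(T, Q) - 4 no longer applies, and S = 7.
Q = -2T + 4  [with T=0]  = 4
H = Q + 4  [with Q=4]  = 8
R = -S - 5  [with S=7]  = -12
V = R + 2H - 2  [with R=-12, H=8]  = 2
Without intervention: Q = -2T + 4  [with T=0]  = 4; S = max(T, Q) - 4  [with T=0, Q=4]  = 0; H = Q + 4  [with Q=4]  = 8; R = -S - 5  [with S=0]  = -5; V = R + 2H - 2  [with R=-5, H=8]  = 9.
Change = 2 − 9 = -7.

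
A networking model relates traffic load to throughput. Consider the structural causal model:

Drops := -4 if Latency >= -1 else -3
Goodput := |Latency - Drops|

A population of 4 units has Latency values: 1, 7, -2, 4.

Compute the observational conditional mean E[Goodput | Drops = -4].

8

E[Goodput|Drops=-4] averages over only the 3 units with Drops=-4 (Latency = 1, 7, 4): Goodput = 5, 11, 8, mean 8.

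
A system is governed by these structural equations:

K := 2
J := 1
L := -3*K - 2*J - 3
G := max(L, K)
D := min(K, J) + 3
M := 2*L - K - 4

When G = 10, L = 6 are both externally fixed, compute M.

6

The joint intervention fixes G = 10, L = 6, removing each variable's own equation.
M = 2*L - K - 4  [with L=6, K=2]  = 6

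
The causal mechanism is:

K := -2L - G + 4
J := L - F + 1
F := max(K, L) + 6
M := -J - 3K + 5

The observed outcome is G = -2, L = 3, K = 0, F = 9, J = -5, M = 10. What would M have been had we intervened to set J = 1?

The intervention breaks the incoming arrows to J: J := L - F + 1 no longer applies, and J = 1.
K = -2L - G + 4  [with L=3, G=-2]  = 0
M = -J - 3K + 5  [with J=1, K=0]  = 4

4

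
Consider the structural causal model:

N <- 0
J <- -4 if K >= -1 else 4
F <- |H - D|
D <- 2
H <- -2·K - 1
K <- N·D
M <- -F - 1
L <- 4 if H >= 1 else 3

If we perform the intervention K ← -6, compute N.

0

Under do(K=-6), the mechanism K <- N·D is discarded; K is fixed at -6.
N is not downstream of the intervention, so its value is determined by the original equations.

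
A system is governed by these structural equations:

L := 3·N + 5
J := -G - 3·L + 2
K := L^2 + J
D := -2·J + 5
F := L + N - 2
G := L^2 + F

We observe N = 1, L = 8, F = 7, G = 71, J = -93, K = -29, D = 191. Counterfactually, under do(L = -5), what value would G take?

Under do(L=-5), the mechanism L := 3·N + 5 is discarded; L is fixed at -5.
F = L + N - 2  [with L=-5, N=1]  = -6
G = L^2 + F  [with L=-5, F=-6]  = 19

19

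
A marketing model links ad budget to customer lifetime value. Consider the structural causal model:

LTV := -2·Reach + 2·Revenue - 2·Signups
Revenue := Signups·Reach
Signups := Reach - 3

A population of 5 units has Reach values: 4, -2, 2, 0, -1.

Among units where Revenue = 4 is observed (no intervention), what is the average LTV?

8

Conditioning on Revenue=4 selects the 2 unit(s) with Reach ∈ {4, -1}. Their LTV values: -2, 18. Mean = 8.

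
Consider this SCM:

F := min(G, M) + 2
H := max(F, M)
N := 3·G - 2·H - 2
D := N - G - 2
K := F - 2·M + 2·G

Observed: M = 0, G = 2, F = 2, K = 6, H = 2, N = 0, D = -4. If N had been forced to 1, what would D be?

-3

Intervening sets N = 1 and removes its equation (N := 3·G - 2·H - 2).
D = N - G - 2  [with N=1, G=2]  = -3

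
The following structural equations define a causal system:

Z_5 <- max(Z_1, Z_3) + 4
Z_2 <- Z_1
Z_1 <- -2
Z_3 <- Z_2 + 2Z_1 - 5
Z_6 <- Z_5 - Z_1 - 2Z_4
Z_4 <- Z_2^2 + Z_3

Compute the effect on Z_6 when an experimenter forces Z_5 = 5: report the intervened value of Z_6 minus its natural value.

3

The intervention breaks the incoming arrows to Z_5: Z_5 <- max(Z_1, Z_3) + 4 no longer applies, and Z_5 = 5.
Z_2 = Z_1  [with Z_1=-2]  = -2
Z_3 = Z_2 + 2Z_1 - 5  [with Z_2=-2, Z_1=-2]  = -11
Z_4 = Z_2^2 + Z_3  [with Z_2=-2, Z_3=-11]  = -7
Z_6 = Z_5 - Z_1 - 2Z_4  [with Z_5=5, Z_1=-2, Z_4=-7]  = 21
Without intervention: Z_2 = Z_1  [with Z_1=-2]  = -2; Z_3 = Z_2 + 2Z_1 - 5  [with Z_2=-2, Z_1=-2]  = -11; Z_4 = Z_2^2 + Z_3  [with Z_2=-2, Z_3=-11]  = -7; Z_5 = max(Z_1, Z_3) + 4  [with Z_1=-2, Z_3=-11]  = 2; Z_6 = Z_5 - Z_1 - 2Z_4  [with Z_5=2, Z_1=-2, Z_4=-7]  = 18.
Change = 21 − 18 = 3.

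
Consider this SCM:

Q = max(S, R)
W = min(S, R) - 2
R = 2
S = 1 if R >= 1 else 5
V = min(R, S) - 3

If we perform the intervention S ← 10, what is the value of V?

do(S=10) replaces the equation S = 1 if R >= 1 else 5 with the constant S = 10.
V = min(R, S) - 3  [with R=2, S=10]  = -1

-1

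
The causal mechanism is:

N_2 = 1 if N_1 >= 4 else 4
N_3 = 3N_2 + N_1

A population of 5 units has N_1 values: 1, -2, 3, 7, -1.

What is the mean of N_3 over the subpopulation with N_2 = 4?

12.25

Observing N_2=4 restricts to units where N_2's equation naturally yields 4: N_1 ∈ {1, -2, 3, -1}. In that subpopulation N_3 = 13, 10, 15, 11, mean 12.25.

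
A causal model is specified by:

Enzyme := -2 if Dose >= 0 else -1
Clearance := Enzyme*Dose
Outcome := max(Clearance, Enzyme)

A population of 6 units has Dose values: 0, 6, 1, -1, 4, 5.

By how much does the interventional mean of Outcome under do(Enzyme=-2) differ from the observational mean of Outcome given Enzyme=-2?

do(Enzyme=-2) breaks Enzyme's dependence on Dose. With Enzyme=-2 fixed, Outcome across the units is 0, -2, -2, 2, -2, -2, mean -1.
Observing Enzyme=-2 restricts to units where Enzyme's equation naturally yields -2: Dose ∈ {0, 6, 1, 4, 5}. In that subpopulation Outcome = 0, -2, -2, -2, -2, mean -1.6.
Difference = -1 − (-1.6) = 0.6.

0.6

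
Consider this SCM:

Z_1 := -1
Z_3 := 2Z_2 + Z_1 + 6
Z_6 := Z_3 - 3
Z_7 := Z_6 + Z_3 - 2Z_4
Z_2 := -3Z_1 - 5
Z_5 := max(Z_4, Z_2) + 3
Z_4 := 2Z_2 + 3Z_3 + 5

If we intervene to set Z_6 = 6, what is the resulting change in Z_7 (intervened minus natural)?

8

Intervening sets Z_6 = 6 and removes its equation (Z_6 := Z_3 - 3).
Z_2 = -3Z_1 - 5  [with Z_1=-1]  = -2
Z_3 = 2Z_2 + Z_1 + 6  [with Z_2=-2, Z_1=-1]  = 1
Z_4 = 2Z_2 + 3Z_3 + 5  [with Z_2=-2, Z_3=1]  = 4
Z_7 = Z_6 + Z_3 - 2Z_4  [with Z_6=6, Z_3=1, Z_4=4]  = -1
Without intervention: Z_2 = -3Z_1 - 5  [with Z_1=-1]  = -2; Z_3 = 2Z_2 + Z_1 + 6  [with Z_2=-2, Z_1=-1]  = 1; Z_4 = 2Z_2 + 3Z_3 + 5  [with Z_2=-2, Z_3=1]  = 4; Z_6 = Z_3 - 3  [with Z_3=1]  = -2; Z_7 = Z_6 + Z_3 - 2Z_4  [with Z_6=-2, Z_3=1, Z_4=4]  = -9.
Change = -1 − (-9) = 8.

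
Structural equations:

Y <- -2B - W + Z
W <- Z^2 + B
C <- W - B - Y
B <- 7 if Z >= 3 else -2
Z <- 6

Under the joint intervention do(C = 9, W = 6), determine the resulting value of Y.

Under do(C = 9, W = 6), each intervened variable's structural equation is replaced by its fixed value.
B = 7 if Z >= 3 else -2  [with Z=6]  = 7
Y = -2B - W + Z  [with B=7, W=6, Z=6]  = -14

-14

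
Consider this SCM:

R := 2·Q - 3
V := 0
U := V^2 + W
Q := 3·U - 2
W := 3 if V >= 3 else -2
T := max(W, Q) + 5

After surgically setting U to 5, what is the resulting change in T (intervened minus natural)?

15

The intervention breaks the incoming arrows to U: U := V^2 + W no longer applies, and U = 5.
W = 3 if V >= 3 else -2  [with V=0]  = -2
Q = 3·U - 2  [with U=5]  = 13
T = max(W, Q) + 5  [with W=-2, Q=13]  = 18
Without intervention: W = 3 if V >= 3 else -2  [with V=0]  = -2; U = V^2 + W  [with V=0, W=-2]  = -2; Q = 3·U - 2  [with U=-2]  = -8; T = max(W, Q) + 5  [with W=-2, Q=-8]  = 3.
Change = 18 − 3 = 15.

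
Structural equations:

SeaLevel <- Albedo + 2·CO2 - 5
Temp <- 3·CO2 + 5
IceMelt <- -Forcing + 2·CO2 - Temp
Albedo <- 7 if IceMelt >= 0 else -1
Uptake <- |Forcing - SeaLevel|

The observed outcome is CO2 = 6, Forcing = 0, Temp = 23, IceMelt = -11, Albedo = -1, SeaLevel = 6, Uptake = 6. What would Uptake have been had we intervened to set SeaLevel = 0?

0

Intervening sets SeaLevel = 0 and removes its equation (SeaLevel <- Albedo + 2·CO2 - 5).
Uptake = |Forcing - SeaLevel|  [with Forcing=0, SeaLevel=0]  = 0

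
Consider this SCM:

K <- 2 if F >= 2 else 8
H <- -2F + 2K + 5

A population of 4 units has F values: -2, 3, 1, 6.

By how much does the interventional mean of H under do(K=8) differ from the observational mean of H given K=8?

Every unit gets K=8 under the intervention. H values become 25, 15, 19, 9; E[H|do(K=8)] = 17.
E[H|K=8] averages over only the 2 units with K=8 (F = -2, 1): H = 25, 19, mean 22.
Difference = 17 − 22 = -5.

-5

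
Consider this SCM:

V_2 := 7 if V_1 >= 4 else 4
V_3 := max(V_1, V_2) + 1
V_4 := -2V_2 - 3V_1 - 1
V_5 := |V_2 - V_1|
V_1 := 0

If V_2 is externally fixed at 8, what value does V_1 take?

0

Under do(V_2=8), the mechanism V_2 := 7 if V_1 >= 4 else 4 is discarded; V_2 is fixed at 8.
V_1 is not downstream of the intervention, so its value is determined by the original equations.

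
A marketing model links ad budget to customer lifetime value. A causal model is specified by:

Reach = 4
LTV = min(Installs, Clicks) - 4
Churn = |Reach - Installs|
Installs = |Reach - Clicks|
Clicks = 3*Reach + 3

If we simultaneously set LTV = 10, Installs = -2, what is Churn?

Under do(LTV = 10, Installs = -2), each intervened variable's structural equation is replaced by its fixed value.
Churn = |Reach - Installs|  [with Reach=4, Installs=-2]  = 6

6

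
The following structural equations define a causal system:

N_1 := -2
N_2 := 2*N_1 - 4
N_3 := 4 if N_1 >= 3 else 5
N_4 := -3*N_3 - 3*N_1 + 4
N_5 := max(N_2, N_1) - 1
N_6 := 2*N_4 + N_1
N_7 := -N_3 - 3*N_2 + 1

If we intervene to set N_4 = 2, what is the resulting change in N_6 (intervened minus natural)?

Under do(N_4=2), the mechanism N_4 := -3*N_3 - 3*N_1 + 4 is discarded; N_4 is fixed at 2.
N_6 = 2*N_4 + N_1  [with N_4=2, N_1=-2]  = 2
Without intervention: N_3 = 4 if N_1 >= 3 else 5  [with N_1=-2]  = 5; N_4 = -3*N_3 - 3*N_1 + 4  [with N_3=5, N_1=-2]  = -5; N_6 = 2*N_4 + N_1  [with N_4=-5, N_1=-2]  = -12.
Change = 2 − (-12) = 14.

14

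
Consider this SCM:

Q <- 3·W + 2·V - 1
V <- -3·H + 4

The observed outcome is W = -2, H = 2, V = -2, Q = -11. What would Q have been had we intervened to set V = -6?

-19

The intervention breaks the incoming arrows to V: V <- -3·H + 4 no longer applies, and V = -6.
Q = 3·W + 2·V - 1  [with W=-2, V=-6]  = -19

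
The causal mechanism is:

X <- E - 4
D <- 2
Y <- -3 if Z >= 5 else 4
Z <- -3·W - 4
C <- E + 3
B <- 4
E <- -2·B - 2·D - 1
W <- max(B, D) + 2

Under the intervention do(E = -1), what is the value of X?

The intervention breaks the incoming arrows to E: E <- -2·B - 2·D - 1 no longer applies, and E = -1.
X = E - 4  [with E=-1]  = -5

-5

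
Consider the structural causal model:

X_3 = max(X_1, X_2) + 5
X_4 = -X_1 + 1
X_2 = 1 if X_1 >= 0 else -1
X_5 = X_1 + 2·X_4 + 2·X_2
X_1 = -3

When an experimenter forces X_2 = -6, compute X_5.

-7

do(X_2=-6) replaces the equation X_2 = 1 if X_1 >= 0 else -1 with the constant X_2 = -6.
X_4 = -X_1 + 1  [with X_1=-3]  = 4
X_5 = X_1 + 2·X_4 + 2·X_2  [with X_1=-3, X_4=4, X_2=-6]  = -7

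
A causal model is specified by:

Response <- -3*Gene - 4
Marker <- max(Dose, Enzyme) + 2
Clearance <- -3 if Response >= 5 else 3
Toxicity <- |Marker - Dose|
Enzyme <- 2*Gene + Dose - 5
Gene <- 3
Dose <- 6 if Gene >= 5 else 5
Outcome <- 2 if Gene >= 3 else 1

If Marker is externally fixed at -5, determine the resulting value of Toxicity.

Under do(Marker=-5), the mechanism Marker <- max(Dose, Enzyme) + 2 is discarded; Marker is fixed at -5.
Dose = 6 if Gene >= 5 else 5  [with Gene=3]  = 5
Toxicity = |Marker - Dose|  [with Marker=-5, Dose=5]  = 10

10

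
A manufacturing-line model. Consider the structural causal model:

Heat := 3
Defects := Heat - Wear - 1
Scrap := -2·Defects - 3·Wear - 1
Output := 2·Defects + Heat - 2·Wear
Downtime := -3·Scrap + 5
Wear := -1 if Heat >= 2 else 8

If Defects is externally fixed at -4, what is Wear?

-1

Under do(Defects=-4), the mechanism Defects := Heat - Wear - 1 is discarded; Defects is fixed at -4.
Since Wear is not a descendant of the intervened variable, it is unaffected.
Wear = -1 if Heat >= 2 else 8  [with Heat=3]  = -1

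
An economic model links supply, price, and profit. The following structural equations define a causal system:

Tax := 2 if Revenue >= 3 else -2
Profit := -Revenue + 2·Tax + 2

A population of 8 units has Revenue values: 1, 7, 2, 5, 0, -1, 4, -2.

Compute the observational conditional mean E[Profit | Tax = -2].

Observing Tax=-2 restricts to units where Tax's equation naturally yields -2: Revenue ∈ {1, 2, 0, -1, -2}. In that subpopulation Profit = -3, -4, -2, -1, 0, mean -2.

-2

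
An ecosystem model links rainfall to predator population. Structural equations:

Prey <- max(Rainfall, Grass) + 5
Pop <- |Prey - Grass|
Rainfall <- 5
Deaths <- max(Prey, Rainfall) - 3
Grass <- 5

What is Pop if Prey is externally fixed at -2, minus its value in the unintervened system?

do(Prey=-2) replaces the equation Prey <- max(Rainfall, Grass) + 5 with the constant Prey = -2.
Pop = |Prey - Grass|  [with Prey=-2, Grass=5]  = 7
Without intervention: Prey = max(Rainfall, Grass) + 5  [with Rainfall=5, Grass=5]  = 10; Pop = |Prey - Grass|  [with Prey=10, Grass=5]  = 5.
Change = 7 − 5 = 2.

2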